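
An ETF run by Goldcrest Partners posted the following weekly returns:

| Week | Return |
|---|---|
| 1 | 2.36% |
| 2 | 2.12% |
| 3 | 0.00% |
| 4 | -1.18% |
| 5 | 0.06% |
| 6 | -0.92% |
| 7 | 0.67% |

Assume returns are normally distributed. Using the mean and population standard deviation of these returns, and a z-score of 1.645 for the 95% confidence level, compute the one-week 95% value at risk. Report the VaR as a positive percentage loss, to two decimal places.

1.65

μ = (2.36 + 2.12 + 0 − 1.18 + 0.06 − 0.92 + 0.67) / 7 = 3.110 / 7 = 0.4443%
Σ(r − μ)² = (2.36 − 0.4443)² + (2.12 − 0.4443)² + … = 11.3736
σ = √[11.3736 / 7] = 1.2747%
VaR = −(μ − z·σ) = −(0.4443 − 1.645 × 1.2747) = −(-1.6526) = 1.6526%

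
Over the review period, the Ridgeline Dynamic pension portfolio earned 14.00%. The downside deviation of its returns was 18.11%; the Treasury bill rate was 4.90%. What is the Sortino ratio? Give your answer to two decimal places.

0.50

Sortino = (Rp − Rf) / σd = (14.00% − 4.90%) / 18.11% = 9.10% / 18.11% = 0.5025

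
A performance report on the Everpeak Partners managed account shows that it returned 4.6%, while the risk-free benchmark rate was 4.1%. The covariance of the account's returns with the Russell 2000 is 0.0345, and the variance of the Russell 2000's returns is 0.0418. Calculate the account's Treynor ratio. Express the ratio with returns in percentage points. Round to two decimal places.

β = Cov / Var = 0.0345 / 0.0418 = 0.8254
Treynor = (Rp − Rf) / β = (4.6% − 4.1%) / 0.8254 = 0.50 / 0.8254 = 0.6058

0.61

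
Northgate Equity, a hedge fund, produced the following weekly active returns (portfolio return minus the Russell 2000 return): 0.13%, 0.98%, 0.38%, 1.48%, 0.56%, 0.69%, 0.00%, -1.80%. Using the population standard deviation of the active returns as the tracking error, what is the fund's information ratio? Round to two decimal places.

0.33

μ = (0.13 + 0.98 + 0.38 + 1.48 + 0.56 + 0.69 + 0 − 1.8) / 8 = 2.420 / 8 = 0.3025%
Population std dev = √[6.6098 / 8] = 0.9090%
IR = μ / tracking error = 0.3025 / 0.9090 = 0.3328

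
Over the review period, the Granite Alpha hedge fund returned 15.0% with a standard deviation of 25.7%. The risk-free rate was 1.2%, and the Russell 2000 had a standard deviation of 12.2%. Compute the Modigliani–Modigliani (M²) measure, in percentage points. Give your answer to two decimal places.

Sharpe = (Rp − Rf) / σp = (15.0% − 1.2%) / 25.7% = 0.5370
M² = Rf + Sharpe × σm = 1.2% + 0.5370 × 12.2% = 7.7514%

7.75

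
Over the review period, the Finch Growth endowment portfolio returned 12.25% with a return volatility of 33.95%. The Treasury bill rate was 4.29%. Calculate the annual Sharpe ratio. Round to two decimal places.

Sharpe = (Rp − Rf) / σp = (12.25% − 4.29%) / 33.95% = 7.96% / 33.95% = 0.2345

0.23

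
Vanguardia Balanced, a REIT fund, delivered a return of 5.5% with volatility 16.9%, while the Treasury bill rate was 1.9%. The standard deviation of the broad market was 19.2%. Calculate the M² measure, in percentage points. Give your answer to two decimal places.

Sharpe = (Rp − Rf) / σp = (5.5% − 1.9%) / 16.9% = 0.2130
M² = Rf + Sharpe × σm = 1.9% + 0.2130 × 19.2% = 5.9896%

5.99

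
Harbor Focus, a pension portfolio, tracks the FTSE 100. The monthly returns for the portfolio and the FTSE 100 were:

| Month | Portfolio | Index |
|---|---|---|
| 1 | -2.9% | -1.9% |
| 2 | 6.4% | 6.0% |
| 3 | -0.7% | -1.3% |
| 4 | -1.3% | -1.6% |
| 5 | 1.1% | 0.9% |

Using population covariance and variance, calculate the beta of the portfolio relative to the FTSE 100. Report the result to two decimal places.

r̄p = 0.5200%,  r̄m = 0.4200%
Cov = Σ(rp − r̄p)(rm − r̄m) / 5 = 9.3596
Var(rm) = Σ(rm − r̄m)² / 5 = 8.7576
β = Cov / Var = 9.3596 / 8.7576 = 1.0687

1.07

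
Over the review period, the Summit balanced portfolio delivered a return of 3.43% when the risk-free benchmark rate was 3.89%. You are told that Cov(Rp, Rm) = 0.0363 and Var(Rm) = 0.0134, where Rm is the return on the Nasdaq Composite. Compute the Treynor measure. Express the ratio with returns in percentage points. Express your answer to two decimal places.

-0.17

β = Cov / Var = 0.0363 / 0.0134 = 2.7090
Treynor = (Rp − Rf) / β = (3.43% − 3.89%) / 2.7090 = -0.46 / 2.7090 = -0.1698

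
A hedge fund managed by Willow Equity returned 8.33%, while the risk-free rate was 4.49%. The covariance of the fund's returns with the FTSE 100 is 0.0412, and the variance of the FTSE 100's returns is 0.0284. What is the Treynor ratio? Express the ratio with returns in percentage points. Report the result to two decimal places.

2.65

β = Cov / Var = 0.0412 / 0.0284 = 1.4507
Treynor = (Rp − Rf) / β = (8.33% − 4.49%) / 1.4507 = 3.84 / 1.4507 = 2.6470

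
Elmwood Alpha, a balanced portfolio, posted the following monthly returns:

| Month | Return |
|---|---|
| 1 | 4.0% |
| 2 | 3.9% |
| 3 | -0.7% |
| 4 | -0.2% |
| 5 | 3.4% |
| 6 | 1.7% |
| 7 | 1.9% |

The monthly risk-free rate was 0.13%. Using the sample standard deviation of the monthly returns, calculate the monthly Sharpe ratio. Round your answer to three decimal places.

Mean return r̄ = 14.00 / 7 = 2.0000%
Sample σ = √[Σ(r − r̄)² / 6] = √[21.8000 / 6] = √3.6333 = 1.9061%
Sharpe = (r̄ − rf) / σ = (2.0000 − 0.13) / 1.9061 = 1.8700 / 1.9061 = 0.9811

0.981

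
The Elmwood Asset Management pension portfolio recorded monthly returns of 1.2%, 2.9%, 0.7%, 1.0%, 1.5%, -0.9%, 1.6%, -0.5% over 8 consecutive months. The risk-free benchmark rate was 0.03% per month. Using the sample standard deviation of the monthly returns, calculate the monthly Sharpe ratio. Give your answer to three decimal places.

0.753

Mean return r̄ = 7.50 / 8 = 0.9375%
Sample σ = √[Σ(r − r̄)² / 7] = √[10.1788 / 7] = √1.4541 = 1.2059%
Sharpe = (r̄ − rf) / σ = (0.9375 − 0.03) / 1.2059 = 0.9075 / 1.2059 = 0.7525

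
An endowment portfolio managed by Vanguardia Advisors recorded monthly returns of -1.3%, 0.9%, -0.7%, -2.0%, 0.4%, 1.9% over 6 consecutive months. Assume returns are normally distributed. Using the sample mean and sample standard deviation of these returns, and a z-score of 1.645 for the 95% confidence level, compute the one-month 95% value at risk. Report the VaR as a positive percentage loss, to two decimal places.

r̄ = (-1.3 + 0.9 − 0.7 − 2 + 0.4 + 1.9) / 6 = -0.1333%
Sample σ = √[Σ(r − r̄)² / 5] = √[10.6533 / 5] = √2.1307 = 1.4597%
VaR = −(r̄ − z·σ) = −(-0.1333 − 1.645 × 1.4597) = −(-2.5345) = 2.5345%

2.53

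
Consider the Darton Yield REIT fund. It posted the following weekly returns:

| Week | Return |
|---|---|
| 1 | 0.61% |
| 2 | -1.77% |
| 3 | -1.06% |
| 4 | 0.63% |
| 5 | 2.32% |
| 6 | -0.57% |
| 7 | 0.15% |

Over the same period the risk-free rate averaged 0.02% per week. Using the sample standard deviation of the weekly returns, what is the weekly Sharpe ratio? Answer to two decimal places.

Mean return r̄ = 0.310 / 7 = 0.0443%
Sample std dev = √[10.7416 / 6] = 1.3380%
Sharpe = (r̄ − rf) / σ = (0.0443 − 0.02) / 1.3380 = 0.0243 / 1.3380 = 0.0182

0.02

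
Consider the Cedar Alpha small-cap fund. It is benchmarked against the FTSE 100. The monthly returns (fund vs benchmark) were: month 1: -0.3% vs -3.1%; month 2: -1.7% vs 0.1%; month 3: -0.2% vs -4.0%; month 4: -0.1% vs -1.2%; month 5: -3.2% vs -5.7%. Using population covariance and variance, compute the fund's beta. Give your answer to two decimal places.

0.22

r̄p = -1.1000%,  r̄m = -2.7800%
Cov = Σ(rp − r̄p)(rm − r̄m) / 5 = 0.9260
Var(rm) = Σ(rm − r̄m)² / 5 = 4.1816
β = Cov / Var = 0.9260 / 4.1816 = 0.2214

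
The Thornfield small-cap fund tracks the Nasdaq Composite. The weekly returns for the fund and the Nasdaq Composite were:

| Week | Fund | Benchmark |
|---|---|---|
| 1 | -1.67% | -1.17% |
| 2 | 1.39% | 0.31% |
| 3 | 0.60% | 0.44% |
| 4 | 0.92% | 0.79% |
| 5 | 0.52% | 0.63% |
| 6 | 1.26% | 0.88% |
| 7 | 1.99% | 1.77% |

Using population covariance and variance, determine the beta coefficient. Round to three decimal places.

1.222

r̄p = 0.7157%,  r̄m = 0.5214%
Cov = Σ(rp − r̄p)(rm − r̄m) / 7 = 0.8174
Var(rm) = Σ(rm − r̄m)² / 7 = 0.6691
β = Cov / Var = 0.8174 / 0.6691 = 1.2216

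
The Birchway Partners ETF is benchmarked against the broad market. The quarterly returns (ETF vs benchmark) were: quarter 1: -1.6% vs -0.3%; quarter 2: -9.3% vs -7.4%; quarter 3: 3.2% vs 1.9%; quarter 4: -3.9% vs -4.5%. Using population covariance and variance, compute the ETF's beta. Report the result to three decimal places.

r̄p = -2.9000%,  r̄m = -2.5750%
Cov = Σ(rp − r̄p)(rm − r̄m) / 4 = 15.7650
Var(rm) = Σ(rm − r̄m)² / 4 = 13.0469
β = Cov / Var = 15.7650 / 13.0469 = 1.2083

1.208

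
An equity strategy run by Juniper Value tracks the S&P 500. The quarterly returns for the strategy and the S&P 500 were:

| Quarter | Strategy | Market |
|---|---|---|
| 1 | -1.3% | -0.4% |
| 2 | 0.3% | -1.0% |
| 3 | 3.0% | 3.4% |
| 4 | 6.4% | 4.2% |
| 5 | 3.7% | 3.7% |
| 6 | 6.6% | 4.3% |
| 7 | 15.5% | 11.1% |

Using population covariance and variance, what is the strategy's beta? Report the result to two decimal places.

r̄p = 4.8857%,  r̄m = 3.6143%
Cov = Σ(rp − r̄p)(rm − r̄m) / 7 = 18.2588
Var(rm) = Σ(rm − r̄m)² / 7 = 13.4727
β = Cov / Var = 18.2588 / 13.4727 = 1.3552

1.36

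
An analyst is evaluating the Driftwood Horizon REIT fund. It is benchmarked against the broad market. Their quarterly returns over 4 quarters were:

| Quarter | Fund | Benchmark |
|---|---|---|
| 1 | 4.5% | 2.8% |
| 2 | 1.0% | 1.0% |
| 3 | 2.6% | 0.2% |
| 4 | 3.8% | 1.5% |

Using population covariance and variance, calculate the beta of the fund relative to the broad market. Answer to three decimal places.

r̄p = 2.9750%,  r̄m = 1.3750%
Cov = Σ(rp − r̄p)(rm − r̄m) / 4 = 0.8644
Var(rm) = Σ(rm − r̄m)² / 4 = 0.8919
β = Cov / Var = 0.8644 / 0.8919 = 0.9692

0.969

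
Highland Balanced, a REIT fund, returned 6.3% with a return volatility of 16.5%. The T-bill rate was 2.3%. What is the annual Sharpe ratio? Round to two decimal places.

0.24

Sharpe = (Rp − Rf) / σp = (6.3% − 2.3%) / 16.5% = 4.00% / 16.5% = 0.2424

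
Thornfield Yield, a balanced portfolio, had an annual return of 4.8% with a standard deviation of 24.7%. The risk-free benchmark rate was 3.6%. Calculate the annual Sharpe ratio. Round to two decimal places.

Sharpe = (Rp − Rf) / σp = (4.8% − 3.6%) / 24.7% = 1.20% / 24.7% = 0.0486

0.05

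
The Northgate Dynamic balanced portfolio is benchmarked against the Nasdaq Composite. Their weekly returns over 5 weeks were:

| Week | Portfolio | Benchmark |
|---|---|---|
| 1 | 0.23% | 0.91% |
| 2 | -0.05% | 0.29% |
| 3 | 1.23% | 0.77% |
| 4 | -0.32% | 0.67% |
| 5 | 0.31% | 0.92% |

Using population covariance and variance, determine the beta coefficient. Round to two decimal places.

r̄p = 0.2800%,  r̄m = 0.7120%
Cov = Σ(rp − r̄p)(rm − r̄m) / 5 = 0.0432
Var(rm) = Σ(rm − r̄m)² / 5 = 0.0531
β = Cov / Var = 0.0432 / 0.0531 = 0.8136

0.81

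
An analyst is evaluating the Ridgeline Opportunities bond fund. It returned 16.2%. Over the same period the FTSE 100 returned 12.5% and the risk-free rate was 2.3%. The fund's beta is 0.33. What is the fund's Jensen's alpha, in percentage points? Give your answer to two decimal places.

CAPM expected return = Rf + β(Rm − Rf) = 2.3% + 0.33 × (12.5% − 2.3%) = 2.3 + 0.33 × 10.20 = 5.6660%
Jensen's α = Rp − E[R] = 16.2% − 5.6660% = 10.5340

10.53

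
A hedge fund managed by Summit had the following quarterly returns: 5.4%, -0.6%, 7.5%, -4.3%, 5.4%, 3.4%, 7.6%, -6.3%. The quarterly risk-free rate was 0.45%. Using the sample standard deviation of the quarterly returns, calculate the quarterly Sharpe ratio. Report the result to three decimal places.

0.338

Mean return μ = 18.10 / 8 = 2.2625%
Σ(r − μ)² = 201.4788; sample σ = √(201.4788/7) = 5.3649%
Sharpe = (μ − rf) / σ = (2.2625 − 0.45) / 5.3649 = 1.8125 / 5.3649 = 0.3378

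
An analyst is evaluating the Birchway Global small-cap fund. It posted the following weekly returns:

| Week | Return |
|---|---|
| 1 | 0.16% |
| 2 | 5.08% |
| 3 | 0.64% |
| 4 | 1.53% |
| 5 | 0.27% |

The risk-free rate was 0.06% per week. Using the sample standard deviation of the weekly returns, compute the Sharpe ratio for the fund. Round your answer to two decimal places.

0.72

r̄ = (0.16 + 5.08 + 0.64 + 1.53 + 0.27) / 5 = 7.680 / 5 = 1.5360%
Sample σ = √[Σ(r − r̄)² / 4] = √[16.8589 / 4] = √4.2147 = 2.0530%
Sharpe = (r̄ − rf) / σ = (1.5360 − 0.06) / 2.0530 = 1.4760 / 2.0530 = 0.7189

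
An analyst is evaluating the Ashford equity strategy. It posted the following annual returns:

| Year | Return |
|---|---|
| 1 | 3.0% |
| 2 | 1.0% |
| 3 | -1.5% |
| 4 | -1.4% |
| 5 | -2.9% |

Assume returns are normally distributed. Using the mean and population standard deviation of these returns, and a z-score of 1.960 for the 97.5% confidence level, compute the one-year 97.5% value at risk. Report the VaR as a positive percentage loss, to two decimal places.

4.47

r̄ = (3 + 1 − 1.5 − 1.4 − 2.9) / 5 = -1.80 / 5 = -0.3600%
Σ(r − r̄)² = (3 − (-0.3600))² + (1 − (-0.3600))² + … = 21.9720
population σ = √(21.9720 / 5) = √4.3944 = 2.0963%
VaR = −(r̄ − z·σ) = −(-0.3600 − 1.960 × 2.0963) = −(-4.4687) = 4.4687%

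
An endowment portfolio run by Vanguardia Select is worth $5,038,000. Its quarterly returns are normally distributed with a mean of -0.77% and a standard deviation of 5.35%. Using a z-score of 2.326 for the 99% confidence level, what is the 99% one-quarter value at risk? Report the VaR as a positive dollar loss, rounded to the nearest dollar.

Return at the 99% tail: μ − z·σ = -0.77% − 2.326 × 5.35% = -0.77 − 12.4441 = -13.2141%
VaR = −(-13.2141%) × $5,038,000 = 13.2141% × $5,038,000 = $665,726

$665,726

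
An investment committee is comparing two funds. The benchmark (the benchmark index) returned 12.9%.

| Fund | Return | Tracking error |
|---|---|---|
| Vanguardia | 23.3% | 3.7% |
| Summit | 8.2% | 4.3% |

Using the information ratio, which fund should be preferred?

Vanguardia: IR = (23.3% − 12.9%) / 3.7% = 2.811
Summit: IR = (8.2% − 12.9%) / 4.3% = -1.093
Highest: Vanguardia (2.811).

Vanguardia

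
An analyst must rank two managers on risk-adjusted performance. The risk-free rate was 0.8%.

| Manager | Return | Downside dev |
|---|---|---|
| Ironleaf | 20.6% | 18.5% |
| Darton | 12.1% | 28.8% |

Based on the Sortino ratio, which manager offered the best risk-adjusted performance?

Ironleaf: Sortino ratio = (20.6% − 0.8%) / 18.5% = 1.070
Darton: Sortino ratio = (12.1% − 0.8%) / 28.8% = 0.392
Highest: Ironleaf (1.070).

Ironleaf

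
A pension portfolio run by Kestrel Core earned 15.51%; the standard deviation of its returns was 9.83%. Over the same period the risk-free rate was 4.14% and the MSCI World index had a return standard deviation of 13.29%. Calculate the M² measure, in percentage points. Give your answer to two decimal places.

19.51

Sharpe = (Rp − Rf) / σp = (15.51% − 4.14%) / 9.83% = 1.1567
M² = Rf + Sharpe × σm = 4.14% + 1.1567 × 13.29% = 19.5125%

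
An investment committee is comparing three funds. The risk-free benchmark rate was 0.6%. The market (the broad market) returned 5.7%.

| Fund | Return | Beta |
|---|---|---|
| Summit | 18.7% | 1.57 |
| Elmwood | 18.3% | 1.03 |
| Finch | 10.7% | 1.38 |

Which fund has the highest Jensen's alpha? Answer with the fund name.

Elmwood

Summit: α = 18.7% − [0.6% + 1.57 × (5.7% − 0.6%)] = 10.093
Elmwood: α = 18.3% − [0.6% + 1.03 × (5.7% − 0.6%)] = 12.447
Finch: α = 10.7% − [0.6% + 1.38 × (5.7% − 0.6%)] = 3.062
Highest: Elmwood (12.447).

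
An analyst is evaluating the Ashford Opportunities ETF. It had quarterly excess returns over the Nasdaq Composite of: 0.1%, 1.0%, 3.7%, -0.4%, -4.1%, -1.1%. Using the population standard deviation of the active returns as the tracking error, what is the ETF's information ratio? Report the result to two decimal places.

r̄ = (0.1 + 1 + 3.7 − 0.4 − 4.1 − 1.1) / 6 = -0.1333%
Σ(r − r̄)² = (0.1 − (-0.1333))² + (1 − (-0.1333))² + … = 32.7733
population σ = √(32.7733 / 6) = √5.4622 = 2.3371%
IR = r̄ / tracking error = -0.1333 / 2.3371 = -0.0570

-0.06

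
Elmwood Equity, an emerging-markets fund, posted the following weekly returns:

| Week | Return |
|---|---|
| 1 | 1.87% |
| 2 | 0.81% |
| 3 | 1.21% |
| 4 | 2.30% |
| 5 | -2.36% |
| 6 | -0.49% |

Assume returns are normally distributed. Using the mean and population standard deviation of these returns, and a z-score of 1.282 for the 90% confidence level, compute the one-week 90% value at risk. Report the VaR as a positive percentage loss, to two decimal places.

1.46

r̄ = (1.87 + 0.81 + 1.21 + 2.3 − 2.36 − 0.49) / 6 = 0.5567%
Σ(r − r̄)² = 14.8575; population σ = √(14.8575/6) = 1.5736%
VaR = −(r̄ − z·σ) = −(0.5567 − 1.282 × 1.5736) = −(-1.4607) = 1.4607%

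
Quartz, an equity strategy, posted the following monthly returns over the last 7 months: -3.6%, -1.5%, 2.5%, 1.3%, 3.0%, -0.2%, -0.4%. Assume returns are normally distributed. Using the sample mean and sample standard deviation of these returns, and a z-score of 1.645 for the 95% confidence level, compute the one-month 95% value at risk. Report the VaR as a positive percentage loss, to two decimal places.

r̄ = (-3.6 − 1.5 + 2.5 + 1.3 + 3 − 0.2 − 0.4) / 7 = 0.1571%
Sample std dev = √[32.1771 / 6] = 2.3158%
VaR = −(r̄ − z·σ) = −(0.1571 − 1.645 × 2.3158) = −(-3.6524) = 3.6524%

3.65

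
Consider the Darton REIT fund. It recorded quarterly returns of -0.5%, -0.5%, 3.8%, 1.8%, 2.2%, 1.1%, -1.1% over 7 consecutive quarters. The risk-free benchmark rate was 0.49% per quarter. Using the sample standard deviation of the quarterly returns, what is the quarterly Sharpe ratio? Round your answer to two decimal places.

0.27

r̄ = (-0.5 − 0.5 + 3.8 + 1.8 + 2.2 + 1.1 − 1.1) / 7 = 0.9714%
Σ(r − r̄)² = (-0.5 − 0.9714)² + (-0.5 − 0.9714)² + (3.8 − 0.9714)² + … = 18.8343
sample σ = √(18.8343 / 6) = √3.1391 = 1.7718%
Sharpe = (r̄ − rf) / σ = (0.9714 − 0.49) / 1.7718 = 0.4814 / 1.7718 = 0.2717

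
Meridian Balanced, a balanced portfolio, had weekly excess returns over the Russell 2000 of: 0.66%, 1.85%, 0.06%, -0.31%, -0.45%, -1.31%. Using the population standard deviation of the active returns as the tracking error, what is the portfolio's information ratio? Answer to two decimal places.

0.08

Mean return μ = 0.500 / 6 = 0.0833%
Σ(r − μ)² = (0.66 − 0.0833)² + (1.85 − 0.0833)² + … = 5.8347
σ = √[5.8347 / 6] = 0.9861%
IR = μ / tracking error = 0.0833 / 0.9861 = 0.0845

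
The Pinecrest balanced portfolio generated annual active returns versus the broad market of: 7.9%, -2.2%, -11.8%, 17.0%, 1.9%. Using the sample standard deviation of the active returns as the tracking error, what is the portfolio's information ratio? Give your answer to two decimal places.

0.24

r̄ = (7.9 − 2.2 − 11.8 + 17 + 1.9) / 5 = 2.5600%
Σ(r − r̄)² = 466.3320; sample σ = √(466.3320/4) = 10.7974%
IR = r̄ / tracking error = 2.5600 / 10.7974 = 0.2371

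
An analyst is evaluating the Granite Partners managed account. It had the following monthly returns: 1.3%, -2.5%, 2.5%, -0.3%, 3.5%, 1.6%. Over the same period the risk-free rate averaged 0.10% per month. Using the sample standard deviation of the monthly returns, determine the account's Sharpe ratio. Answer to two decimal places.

0.43

μ = (1.3 − 2.5 + 2.5 − 0.3 + 3.5 + 1.6) / 6 = 6.10 / 6 = 1.0167%
Sample std dev = √[22.8883 / 5] = 2.1395%
Sharpe = (μ − rf) / σ = (1.0167 − 0.1) / 2.1395 = 0.9167 / 2.1395 = 0.4285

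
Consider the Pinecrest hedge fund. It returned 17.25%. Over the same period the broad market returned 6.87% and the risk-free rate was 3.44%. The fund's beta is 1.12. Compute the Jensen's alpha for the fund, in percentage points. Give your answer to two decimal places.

9.97

CAPM expected return = Rf + β(Rm − Rf) = 3.44% + 1.12 × (6.87% − 3.44%) = 3.44 + 1.12 × 3.43 = 7.2816%
Jensen's α = Rp − E[R] = 17.25% − 7.2816% = 9.9684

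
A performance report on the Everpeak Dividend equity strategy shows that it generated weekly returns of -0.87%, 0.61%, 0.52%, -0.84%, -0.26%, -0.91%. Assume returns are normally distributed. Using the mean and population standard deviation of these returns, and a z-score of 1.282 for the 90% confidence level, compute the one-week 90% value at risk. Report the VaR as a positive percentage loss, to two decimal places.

r̄ = (-0.87 + 0.61 + 0.52 − 0.84 − 0.26 − 0.91) / 6 = -0.2917%
Σ(r − r̄)² = 2.4903; population σ = √(2.4903/6) = 0.6442%
VaR = −(r̄ − z·σ) = −(-0.2917 − 1.282 × 0.6442) = −(-1.1176) = 1.1176%

1.12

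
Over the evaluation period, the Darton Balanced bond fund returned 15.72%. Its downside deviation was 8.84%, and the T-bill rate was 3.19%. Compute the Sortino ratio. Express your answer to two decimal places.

1.42

Sortino = (Rp − Rf) / σd = (15.72% − 3.19%) / 8.84% = 12.53% / 8.84% = 1.4174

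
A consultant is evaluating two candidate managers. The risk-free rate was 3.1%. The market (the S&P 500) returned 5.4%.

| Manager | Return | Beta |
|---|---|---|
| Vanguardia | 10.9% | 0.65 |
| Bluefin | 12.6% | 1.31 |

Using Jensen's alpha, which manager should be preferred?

Bluefin

Vanguardia: α = 10.9% − [3.1% + 0.65 × (5.4% − 3.1%)] = 6.305
Bluefin: α = 12.6% − [3.1% + 1.31 × (5.4% − 3.1%)] = 6.487
Highest: Bluefin (6.487).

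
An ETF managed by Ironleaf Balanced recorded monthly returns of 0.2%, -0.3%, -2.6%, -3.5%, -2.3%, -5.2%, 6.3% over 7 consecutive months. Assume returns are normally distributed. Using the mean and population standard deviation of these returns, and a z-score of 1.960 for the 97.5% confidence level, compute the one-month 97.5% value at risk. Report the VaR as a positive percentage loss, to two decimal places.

Mean return r̄ = -7.40 / 7 = -1.0571%
Σ(r − r̄)² = 83.3371; population σ = √(83.3371/7) = 3.4504%
VaR = −(r̄ − z·σ) = −(-1.0571 − 1.960 × 3.4504) = −(-7.8199) = 7.8199%

7.82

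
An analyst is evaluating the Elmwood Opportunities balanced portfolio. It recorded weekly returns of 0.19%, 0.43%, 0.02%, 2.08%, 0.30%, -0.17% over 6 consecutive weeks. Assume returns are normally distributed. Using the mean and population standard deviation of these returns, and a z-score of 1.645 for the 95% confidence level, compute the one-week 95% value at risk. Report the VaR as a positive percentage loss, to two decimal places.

μ = (0.19 + 0.43 + 0.02 + 2.08 + 0.3 − 0.17) / 6 = 2.850 / 6 = 0.4750%
Σ(r − μ)² = (0.19 − 0.4750)² + (0.43 − 0.4750)² + … = 3.3130
population σ = √(3.3130 / 6) = √0.5522 = 0.7431%
VaR = −(μ − z·σ) = −(0.4750 − 1.645 × 0.7431) = −(-0.7474) = 0.7474%

0.75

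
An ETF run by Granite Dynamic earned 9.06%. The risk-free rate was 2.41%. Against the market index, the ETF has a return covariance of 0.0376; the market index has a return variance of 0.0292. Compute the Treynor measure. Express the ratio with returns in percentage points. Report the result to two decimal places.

β = Cov / Var = 0.0376 / 0.0292 = 1.2877
Treynor = (Rp − Rf) / β = (9.06% − 2.41%) / 1.2877 = 6.65 / 1.2877 = 5.1642

5.16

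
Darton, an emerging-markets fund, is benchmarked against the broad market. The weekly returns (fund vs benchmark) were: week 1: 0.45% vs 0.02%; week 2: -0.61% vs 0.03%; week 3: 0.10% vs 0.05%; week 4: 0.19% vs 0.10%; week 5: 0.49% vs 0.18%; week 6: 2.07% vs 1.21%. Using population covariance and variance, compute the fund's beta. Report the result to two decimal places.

1.74

r̄p = 0.4483%,  r̄m = 0.2650%
Cov = Σ(rp − r̄p)(rm − r̄m) / 6 = 0.3158
Var(rm) = Σ(rm − r̄m)² / 6 = 0.1815
β = Cov / Var = 0.3158 / 0.1815 = 1.7399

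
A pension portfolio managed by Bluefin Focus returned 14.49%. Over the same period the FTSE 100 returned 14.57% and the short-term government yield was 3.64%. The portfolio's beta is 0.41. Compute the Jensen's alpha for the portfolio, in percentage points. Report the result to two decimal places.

CAPM expected return = Rf + β(Rm − Rf) = 3.64% + 0.41 × (14.57% − 3.64%) = 3.64 + 0.41 × 10.93 = 8.1213%
Jensen's α = Rp − E[R] = 14.49% − 8.1213% = 6.3687

6.37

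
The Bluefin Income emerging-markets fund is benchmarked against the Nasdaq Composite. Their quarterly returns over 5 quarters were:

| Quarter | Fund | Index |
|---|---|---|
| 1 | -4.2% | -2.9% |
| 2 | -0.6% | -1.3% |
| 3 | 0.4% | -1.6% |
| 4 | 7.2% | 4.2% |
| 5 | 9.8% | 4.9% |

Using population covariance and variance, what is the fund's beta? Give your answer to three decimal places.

r̄p = 2.5200%,  r̄m = 0.6600%
Cov = Σ(rp − r̄p)(rm − r̄m) / 5 = 16.4528
Var(rm) = Σ(rm − r̄m)² / 5 = 10.4264
β = Cov / Var = 16.4528 / 10.4264 = 1.5780

1.578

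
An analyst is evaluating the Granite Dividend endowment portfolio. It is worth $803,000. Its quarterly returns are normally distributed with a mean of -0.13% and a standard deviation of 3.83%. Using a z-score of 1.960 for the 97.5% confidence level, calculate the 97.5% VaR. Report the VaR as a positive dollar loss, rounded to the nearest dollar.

Return at the 97.5% tail: μ − z·σ = -0.13% − 1.960 × 3.83% = -0.13 − 7.5068 = -7.6368%
VaR = −(-7.6368%) × $803,000 = 7.6368% × $803,000 = $61,324

$61,324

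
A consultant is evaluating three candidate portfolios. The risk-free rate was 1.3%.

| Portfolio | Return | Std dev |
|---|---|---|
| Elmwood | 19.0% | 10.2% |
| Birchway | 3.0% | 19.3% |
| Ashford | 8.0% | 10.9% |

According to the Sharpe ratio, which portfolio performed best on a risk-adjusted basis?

Elmwood: Sharpe ratio = (19.0% − 1.3%) / 10.2% = 1.735
Birchway: Sharpe ratio = (3.0% − 1.3%) / 19.3% = 0.088
Ashford: Sharpe ratio = (8.0% − 1.3%) / 10.9% = 0.615
Highest: Elmwood (1.735).

Elmwood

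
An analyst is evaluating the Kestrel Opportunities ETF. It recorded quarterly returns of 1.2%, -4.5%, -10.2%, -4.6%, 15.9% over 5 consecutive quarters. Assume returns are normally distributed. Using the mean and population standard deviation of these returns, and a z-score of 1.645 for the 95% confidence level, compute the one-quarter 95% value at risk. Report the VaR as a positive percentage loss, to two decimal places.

r̄ = (1.2 − 4.5 − 10.2 − 4.6 + 15.9) / 5 = -0.4400%
Σ(r − r̄)² = (1.2 − (-0.4400))² + (-4.5 − (-0.4400))² + (-10.2 − (-0.4400))² + … = 398.7320
σ = √[398.7320 / 5] = 8.9301%
VaR = −(r̄ − z·σ) = −(-0.4400 − 1.645 × 8.9301) = −(-15.1300) = 15.1300%

15.13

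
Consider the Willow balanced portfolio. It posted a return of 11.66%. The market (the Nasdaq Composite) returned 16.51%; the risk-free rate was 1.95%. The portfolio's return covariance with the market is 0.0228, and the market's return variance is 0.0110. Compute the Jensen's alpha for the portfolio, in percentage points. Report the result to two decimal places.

-20.47

β = Cov / Var = 0.0228 / 0.0110 = 2.0727
E[R] = Rf + β(Rm − Rf) = 1.95% + 2.0727 × (16.51% − 1.95%) = 32.1285%
α = Rp − E[R] = 11.66% − 32.1285% = -20.4685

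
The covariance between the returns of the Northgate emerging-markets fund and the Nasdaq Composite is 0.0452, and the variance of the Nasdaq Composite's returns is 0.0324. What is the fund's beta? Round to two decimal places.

β = Cov(Rp, Rm) / Var(Rm) = 0.0452 / 0.0324 = 1.3951

1.40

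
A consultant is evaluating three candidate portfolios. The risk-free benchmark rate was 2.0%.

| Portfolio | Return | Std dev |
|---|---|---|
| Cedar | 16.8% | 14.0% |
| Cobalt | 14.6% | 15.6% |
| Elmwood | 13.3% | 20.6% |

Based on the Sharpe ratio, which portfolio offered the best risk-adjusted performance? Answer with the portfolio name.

Cedar

Cedar: Sharpe ratio = (16.8% − 2.0%) / 14.0% = 1.057
Cobalt: Sharpe ratio = (14.6% − 2.0%) / 15.6% = 0.808
Elmwood: Sharpe ratio = (13.3% − 2.0%) / 20.6% = 0.549
Highest: Cedar (1.057).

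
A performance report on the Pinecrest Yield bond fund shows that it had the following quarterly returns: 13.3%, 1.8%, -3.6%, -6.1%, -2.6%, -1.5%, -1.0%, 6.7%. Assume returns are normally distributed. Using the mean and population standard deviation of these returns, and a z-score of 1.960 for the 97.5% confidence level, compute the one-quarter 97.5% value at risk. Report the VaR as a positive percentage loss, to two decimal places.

10.70

r̄ = (13.3 + 1.8 − 3.6 − 6.1 − 2.6 − 1.5 − 1 + 6.7) / 8 = 7.00 / 8 = 0.8750%
Σ(r − r̄)² = (13.3 − 0.8750)² + (1.8 − 0.8750)² + … = 279.0750
σ = √[279.0750 / 8] = 5.9063%
VaR = −(r̄ − z·σ) = −(0.8750 − 1.960 × 5.9063) = −(-10.7013) = 10.7013%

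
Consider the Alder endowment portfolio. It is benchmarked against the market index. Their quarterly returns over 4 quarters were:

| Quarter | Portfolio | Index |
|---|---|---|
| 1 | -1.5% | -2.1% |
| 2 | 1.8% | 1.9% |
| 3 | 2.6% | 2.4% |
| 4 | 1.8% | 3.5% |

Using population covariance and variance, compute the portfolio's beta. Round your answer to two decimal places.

0.69

r̄p = 1.1750%,  r̄m = 1.4250%
Cov = Σ(rp − r̄p)(rm − r̄m) / 4 = 3.1031
Var(rm) = Σ(rm − r̄m)² / 4 = 4.4769
β = Cov / Var = 3.1031 / 4.4769 = 0.6931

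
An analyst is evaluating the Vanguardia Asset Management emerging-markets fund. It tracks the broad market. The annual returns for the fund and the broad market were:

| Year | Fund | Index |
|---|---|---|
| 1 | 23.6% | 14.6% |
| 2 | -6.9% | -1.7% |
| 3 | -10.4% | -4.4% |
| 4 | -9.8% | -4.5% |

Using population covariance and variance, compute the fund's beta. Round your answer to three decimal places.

r̄p = -0.8750%,  r̄m = 1.0000%
Cov = Σ(rp − r̄p)(rm − r̄m) / 4 = 112.4125
Var(rm) = Σ(rm − r̄m)² / 4 = 62.9150
β = Cov / Var = 112.4125 / 62.9150 = 1.7867

1.787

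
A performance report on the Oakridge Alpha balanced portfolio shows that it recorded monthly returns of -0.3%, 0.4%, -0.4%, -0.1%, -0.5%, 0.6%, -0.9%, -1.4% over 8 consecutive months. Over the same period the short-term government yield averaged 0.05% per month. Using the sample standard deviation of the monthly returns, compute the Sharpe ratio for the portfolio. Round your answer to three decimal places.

-0.577

r̄ = (-0.3 + 0.4 − 0.4 − 0.1 − 0.5 + 0.6 − 0.9 − 1.4) / 8 = -0.3250%
Sample σ = √[Σ(r − r̄)² / 7] = √[2.9550 / 7] = √0.4221 = 0.6497%
Sharpe = (r̄ − rf) / σ = (-0.3250 − 0.05) / 0.6497 = -0.3750 / 0.6497 = -0.5772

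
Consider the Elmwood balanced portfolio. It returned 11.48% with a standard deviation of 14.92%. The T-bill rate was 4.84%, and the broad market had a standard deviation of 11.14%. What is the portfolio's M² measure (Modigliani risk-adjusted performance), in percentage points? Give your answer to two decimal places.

9.80

Sharpe = (Rp − Rf) / σp = (11.48% − 4.84%) / 14.92% = 0.4450
M² = Rf + Sharpe × σm = 4.84% + 0.4450 × 11.14% = 9.7973%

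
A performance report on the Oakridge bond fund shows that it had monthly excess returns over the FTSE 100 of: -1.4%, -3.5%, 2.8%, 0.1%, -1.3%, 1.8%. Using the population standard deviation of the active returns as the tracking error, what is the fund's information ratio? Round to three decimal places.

Mean return r̄ = -1.50 / 6 = -0.2500%
Σ(r − r̄)² = 26.6150; population σ = √(26.6150/6) = 2.1061%
IR = r̄ / tracking error = -0.2500 / 2.1061 = -0.1187

-0.119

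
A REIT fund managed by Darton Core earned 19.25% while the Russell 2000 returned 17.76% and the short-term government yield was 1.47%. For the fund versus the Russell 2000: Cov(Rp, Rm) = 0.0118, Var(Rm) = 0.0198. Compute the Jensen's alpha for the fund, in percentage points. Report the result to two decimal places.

β = Cov / Var = 0.0118 / 0.0198 = 0.5960
E[R] = Rf + β(Rm − Rf) = 1.47% + 0.5960 × (17.76% − 1.47%) = 11.1788%
α = Rp − E[R] = 19.25% − 11.1788% = 8.0712

8.07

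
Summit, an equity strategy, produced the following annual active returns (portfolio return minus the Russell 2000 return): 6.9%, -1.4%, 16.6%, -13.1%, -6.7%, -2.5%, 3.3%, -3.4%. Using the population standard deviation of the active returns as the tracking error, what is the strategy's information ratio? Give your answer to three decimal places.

r̄ = (6.9 − 1.4 + 16.6 − 13.1 − 6.7 − 2.5 + 3.3 − 3.4) / 8 = -0.0375%
Population σ = √[Σ(r − r̄)² / 8] = √[570.3188 / 8] = √71.2899 = 8.4433%
IR = r̄ / tracking error = -0.0375 / 8.4433 = -0.0044

-0.004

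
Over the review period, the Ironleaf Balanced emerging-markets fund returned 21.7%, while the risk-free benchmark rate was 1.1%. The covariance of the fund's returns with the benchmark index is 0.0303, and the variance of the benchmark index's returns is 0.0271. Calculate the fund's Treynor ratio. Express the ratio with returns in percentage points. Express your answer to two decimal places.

β = Cov / Var = 0.0303 / 0.0271 = 1.1181
Treynor = (Rp − Rf) / β = (21.7% − 1.1%) / 1.1181 = 20.60 / 1.1181 = 18.4241

18.42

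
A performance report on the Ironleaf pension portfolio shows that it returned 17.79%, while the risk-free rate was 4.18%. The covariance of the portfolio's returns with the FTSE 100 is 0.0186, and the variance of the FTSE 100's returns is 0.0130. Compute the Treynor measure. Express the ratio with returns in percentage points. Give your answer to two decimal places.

9.51

β = Cov / Var = 0.0186 / 0.0130 = 1.4308
Treynor = (Rp − Rf) / β = (17.79% − 4.18%) / 1.4308 = 13.61 / 1.4308 = 9.5122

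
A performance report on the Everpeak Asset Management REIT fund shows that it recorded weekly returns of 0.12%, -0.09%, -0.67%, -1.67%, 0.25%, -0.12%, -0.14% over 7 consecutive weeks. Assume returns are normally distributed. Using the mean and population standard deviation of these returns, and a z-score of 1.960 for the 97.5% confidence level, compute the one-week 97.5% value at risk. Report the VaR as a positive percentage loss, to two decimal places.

Mean return μ = -2.320 / 7 = -0.3314%
Σ(r − μ)² = 2.5879; population σ = √(2.5879/7) = 0.6080%
VaR = −(μ − z·σ) = −(-0.3314 − 1.960 × 0.6080) = −(-1.5231) = 1.5231%

1.52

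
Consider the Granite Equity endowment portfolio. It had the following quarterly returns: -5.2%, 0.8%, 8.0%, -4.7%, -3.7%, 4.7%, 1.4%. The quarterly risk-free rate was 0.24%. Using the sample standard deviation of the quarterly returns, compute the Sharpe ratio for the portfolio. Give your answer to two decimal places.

-0.01

μ = (-5.2 + 0.8 + 8 − 4.7 − 3.7 + 4.7 + 1.4) / 7 = 1.30 / 7 = 0.1857%
Sample std dev = √[151.2686 / 6] = 5.0211%
Sharpe = (μ − rf) / σ = (0.1857 − 0.24) / 5.0211 = -0.0543 / 5.0211 = -0.0108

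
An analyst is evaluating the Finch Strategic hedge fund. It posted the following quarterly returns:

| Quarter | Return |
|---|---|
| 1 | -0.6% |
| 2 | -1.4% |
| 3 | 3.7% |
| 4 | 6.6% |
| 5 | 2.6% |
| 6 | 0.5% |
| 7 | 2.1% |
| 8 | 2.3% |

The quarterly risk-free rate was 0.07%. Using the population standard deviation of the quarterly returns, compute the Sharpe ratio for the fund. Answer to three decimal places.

Mean return r̄ = 15.80 / 8 = 1.9750%
Σ(r − r̄)² = 45.0750; population σ = √(45.0750/8) = 2.3737%
Sharpe = (r̄ − rf) / σ = (1.9750 − 0.07) / 2.3737 = 1.9050 / 2.3737 = 0.8025

0.803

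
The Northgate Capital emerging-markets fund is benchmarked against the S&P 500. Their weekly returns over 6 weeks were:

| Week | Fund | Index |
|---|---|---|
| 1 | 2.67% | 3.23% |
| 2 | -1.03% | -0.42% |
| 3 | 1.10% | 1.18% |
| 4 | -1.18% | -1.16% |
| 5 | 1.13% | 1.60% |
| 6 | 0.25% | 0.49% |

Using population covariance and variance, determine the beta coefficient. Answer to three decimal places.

0.928

r̄p = 0.4900%,  r̄m = 0.8200%
Cov = Σ(rp − r̄p)(rm − r̄m) / 6 = 1.8739
Var(rm) = Σ(rm − r̄m)² / 6 = 2.0188
β = Cov / Var = 1.8739 / 2.0188 = 0.9282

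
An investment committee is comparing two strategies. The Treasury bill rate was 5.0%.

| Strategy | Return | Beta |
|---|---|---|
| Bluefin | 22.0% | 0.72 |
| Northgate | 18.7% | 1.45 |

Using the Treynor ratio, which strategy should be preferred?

Bluefin

Bluefin: Treynor = (22.0% − 5.0%) / 0.72 = 23.611
Northgate: Treynor = (18.7% − 5.0%) / 1.45 = 9.448
Highest: Bluefin (23.611).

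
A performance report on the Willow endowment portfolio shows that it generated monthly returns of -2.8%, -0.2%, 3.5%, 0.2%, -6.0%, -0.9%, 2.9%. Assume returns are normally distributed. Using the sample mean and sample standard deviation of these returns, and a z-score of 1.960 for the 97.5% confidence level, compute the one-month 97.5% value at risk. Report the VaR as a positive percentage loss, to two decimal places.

6.86

r̄ = (-2.8 − 0.2 + 3.5 + 0.2 − 6 − 0.9 + 2.9) / 7 = -3.30 / 7 = -0.4714%
Σ(r − r̄)² = (-2.8 − (-0.4714))² + (-0.2 − (-0.4714))² + … = 63.8343
σ = √[63.8343 / 6] = 3.2618%
VaR = −(r̄ − z·σ) = −(-0.4714 − 1.960 × 3.2618) = −(-6.8645) = 6.8645%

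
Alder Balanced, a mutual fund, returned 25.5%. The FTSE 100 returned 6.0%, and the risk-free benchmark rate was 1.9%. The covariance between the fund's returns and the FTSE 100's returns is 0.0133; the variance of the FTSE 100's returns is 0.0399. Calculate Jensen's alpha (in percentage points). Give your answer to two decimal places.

β = Cov / Var = 0.0133 / 0.0399 = 0.3333
E[R] = Rf + β(Rm − Rf) = 1.9% + 0.3333 × (6.0% − 1.9%) = 3.2665%
α = Rp − E[R] = 25.5% − 3.2665% = 22.2335

22.23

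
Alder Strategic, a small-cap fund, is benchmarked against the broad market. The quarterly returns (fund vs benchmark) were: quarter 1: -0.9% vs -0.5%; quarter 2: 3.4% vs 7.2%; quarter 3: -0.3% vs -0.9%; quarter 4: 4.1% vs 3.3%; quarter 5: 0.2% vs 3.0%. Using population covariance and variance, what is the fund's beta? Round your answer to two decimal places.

r̄p = 1.3000%,  r̄m = 2.4200%
Cov = Σ(rp − r̄p)(rm − r̄m) / 5 = 4.7200
Var(rm) = Σ(rm − r̄m)² / 5 = 8.7016
β = Cov / Var = 4.7200 / 8.7016 = 0.5424

0.54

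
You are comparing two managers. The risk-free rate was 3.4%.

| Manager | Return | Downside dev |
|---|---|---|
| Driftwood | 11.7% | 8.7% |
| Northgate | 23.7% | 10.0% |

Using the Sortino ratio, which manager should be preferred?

Driftwood: Sortino ratio = (11.7% − 3.4%) / 8.7% = 0.954
Northgate: Sortino ratio = (23.7% − 3.4%) / 10.0% = 2.030
Highest: Northgate (2.030).

Northgate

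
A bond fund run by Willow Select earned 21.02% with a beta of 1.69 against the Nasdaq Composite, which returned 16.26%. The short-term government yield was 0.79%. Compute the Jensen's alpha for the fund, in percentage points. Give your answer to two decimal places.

CAPM expected return = Rf + β(Rm − Rf) = 0.79% + 1.69 × (16.26% − 0.79%) = 0.79 + 1.69 × 15.47 = 26.9343%
Jensen's α = Rp − E[R] = 21.02% − 26.9343% = -5.9143

-5.91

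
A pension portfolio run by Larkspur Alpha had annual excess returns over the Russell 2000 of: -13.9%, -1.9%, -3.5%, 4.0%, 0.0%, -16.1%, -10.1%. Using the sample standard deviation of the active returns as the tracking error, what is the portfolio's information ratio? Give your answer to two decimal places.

r̄ = (-13.9 − 1.9 − 3.5 + 4 + 0 − 16.1 − 10.1) / 7 = -5.9286%
Σ(r − r̄)² = (-13.9 − (-5.9286))² + (-1.9 − (-5.9286))² + … = 340.2543
σ = √[340.2543 / 6] = 7.5305%
IR = r̄ / tracking error = -5.9286 / 7.5305 = -0.7873

-0.79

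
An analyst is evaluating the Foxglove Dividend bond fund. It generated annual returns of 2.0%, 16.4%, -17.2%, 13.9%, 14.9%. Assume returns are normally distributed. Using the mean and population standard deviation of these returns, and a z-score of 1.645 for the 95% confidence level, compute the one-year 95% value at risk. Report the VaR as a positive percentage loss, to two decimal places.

14.86

μ = (2 + 16.4 − 17.2 + 13.9 + 14.9) / 5 = 6.0000%
Population std dev = √[804.0200 / 5] = 12.6809%
VaR = −(μ − z·σ) = −(6.0000 − 1.645 × 12.6809) = −(-14.8601) = 14.8601%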